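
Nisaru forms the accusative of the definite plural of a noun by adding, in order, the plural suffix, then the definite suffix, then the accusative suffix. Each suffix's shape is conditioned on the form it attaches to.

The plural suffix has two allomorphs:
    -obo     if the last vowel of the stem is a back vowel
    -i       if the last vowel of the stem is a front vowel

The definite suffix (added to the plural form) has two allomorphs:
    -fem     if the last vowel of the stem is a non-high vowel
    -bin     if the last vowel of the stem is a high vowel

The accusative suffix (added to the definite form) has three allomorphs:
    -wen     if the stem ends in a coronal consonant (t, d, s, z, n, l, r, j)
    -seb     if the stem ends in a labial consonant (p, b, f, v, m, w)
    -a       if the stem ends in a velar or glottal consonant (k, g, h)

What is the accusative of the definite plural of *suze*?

suzeibinwen

Since the last vowel of *suze* is /e/ (a front vowel), it takes -i, giving *suzei*.
Since the last vowel of the plural form *suzei* is /i/ (a high vowel), it takes -bin, giving *suzeibin*.
The definite form *suzeibin* — final consonant /n/ (coronal) → -wen → *suzeibinwen*.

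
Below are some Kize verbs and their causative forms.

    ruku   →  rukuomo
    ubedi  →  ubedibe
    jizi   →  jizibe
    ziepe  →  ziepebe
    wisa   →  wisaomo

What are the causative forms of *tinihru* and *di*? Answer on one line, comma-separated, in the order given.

tinihruomo, dibe

The alternation tracks the last vowel of the stem — -be when the last vowel of the stem is a front vowel (*ubedi*, *jizi*, *ziepe*); -omo when the last vowel of the stem is a back vowel (*ruku*, *wisa*).
Since the last vowel of *tinihru* is /u/ (a back vowel), it takes -omo, giving *tinihruomo*.
*di*: last vowel = /i/, a front vowel → -be → *dibe*.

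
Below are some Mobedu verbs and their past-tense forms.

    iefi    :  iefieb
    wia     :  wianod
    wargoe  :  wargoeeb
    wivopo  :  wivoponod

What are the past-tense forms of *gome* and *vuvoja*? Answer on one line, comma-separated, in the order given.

The pattern is front/back vowel harmony: -eb when the last vowel of the stem is a front vowel (*iefi*, *wargoe*); -nod when the last vowel of the stem is a back vowel (*wia*, *wivopo*).
Since the last vowel of *gome* is /e/ (a front vowel), it takes -eb, giving *gomeeb*.
*vuvoja*: last vowel = /a/, a back vowel → -nod → *vuvojanod*.

gomeeb, vuvojanod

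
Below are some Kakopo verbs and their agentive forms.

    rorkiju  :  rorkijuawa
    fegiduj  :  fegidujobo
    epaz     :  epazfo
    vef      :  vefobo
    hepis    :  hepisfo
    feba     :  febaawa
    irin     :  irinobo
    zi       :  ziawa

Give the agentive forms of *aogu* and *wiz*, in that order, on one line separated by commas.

aoguawa, wizfo

Looking at the final sound of each stem: -fo when the stem ends in a sibilant (*epaz*, *hepis*); -obo when the stem ends in a non-sibilant consonant (*fegiduj*, *vef*, *irin*); -awa when the stem ends in a vowel (*rorkiju*, *feba*, *zi*).
The final sound of *aogu* is /u/, which is a vowel, so the suffix is -awa, giving *aoguawa*.
Since the final sound of *wiz* is /z/ (a sibilant), it takes -fo, giving *wizfo*.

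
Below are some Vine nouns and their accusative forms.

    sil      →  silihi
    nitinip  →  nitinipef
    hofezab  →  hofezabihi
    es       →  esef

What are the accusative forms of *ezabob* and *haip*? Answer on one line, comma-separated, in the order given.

The pattern is voicing of the final consonant: -ef when the stem ends in a voiceless consonant (*nitinip*, *es*); -ihi when the stem ends in a voiced consonant (*sil*, *hofezab*).
Since the final consonant of *ezabob* is /b/ (voiced), it takes -ihi, giving *ezabobihi*.
*haip*: final consonant = /p/, voiceless → -ef → *haipef*.

ezabobihi, haipef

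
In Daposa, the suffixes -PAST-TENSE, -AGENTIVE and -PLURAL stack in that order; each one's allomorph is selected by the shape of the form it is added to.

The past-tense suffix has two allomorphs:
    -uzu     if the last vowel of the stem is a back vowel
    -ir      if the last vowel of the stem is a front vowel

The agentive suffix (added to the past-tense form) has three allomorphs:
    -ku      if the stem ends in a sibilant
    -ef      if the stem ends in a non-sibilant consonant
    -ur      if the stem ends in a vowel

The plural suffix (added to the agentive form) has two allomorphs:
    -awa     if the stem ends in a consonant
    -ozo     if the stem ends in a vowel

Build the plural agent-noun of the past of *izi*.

iziirefawa

The last vowel of *izi* is /i/, which is a front vowel, so the past-tense suffix is -ir, giving *iziir*.
The past-tense form *iziir*: final sound = /r/, a non-sibilant consonant → -ef → *iziiref*.
The agentive form *iziiref* — final sound /f/ (a consonant) → -awa → *iziirefawa*.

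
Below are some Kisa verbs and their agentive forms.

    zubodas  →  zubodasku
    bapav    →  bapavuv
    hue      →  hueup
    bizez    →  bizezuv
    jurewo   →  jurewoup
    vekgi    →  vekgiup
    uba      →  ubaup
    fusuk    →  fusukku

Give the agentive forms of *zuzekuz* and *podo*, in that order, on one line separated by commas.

zuzekuzuv, podoup

The pattern is voicing of the final sound: -ku when the stem ends in a voiceless consonant (*zubodas*, *fusuk*); -uv when the stem ends in a voiced consonant (*bapav*, *bizez*); -up when the stem ends in a vowel (*hue*, *jurewo*, *vekgi*, *uba*).
Since the final sound of *zuzekuz* is /z/ (a voiced consonant), it takes -uv, giving *zuzekuzuv*.
*podo* — final sound /o/ (a vowel) → -up → *podoup*.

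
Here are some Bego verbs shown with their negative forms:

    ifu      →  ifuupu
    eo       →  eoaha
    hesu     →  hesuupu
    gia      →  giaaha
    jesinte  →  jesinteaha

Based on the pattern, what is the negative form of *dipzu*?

Looking at the last vowel of each stem: -upu when the last vowel of the stem is a high vowel (*ifu*, *hesu*); -aha when the last vowel of the stem is a non-high vowel (*eo*, *gia*, *jesinte*).
Since the last vowel of *dipzu* is /u/ (a high vowel), it takes -upu, giving *dipzuupu*.

dipzuupu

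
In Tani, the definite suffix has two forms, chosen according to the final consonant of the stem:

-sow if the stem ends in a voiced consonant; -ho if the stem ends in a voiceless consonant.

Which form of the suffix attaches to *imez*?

*imez*: final consonant = /z/, voiced → -sow.

-sow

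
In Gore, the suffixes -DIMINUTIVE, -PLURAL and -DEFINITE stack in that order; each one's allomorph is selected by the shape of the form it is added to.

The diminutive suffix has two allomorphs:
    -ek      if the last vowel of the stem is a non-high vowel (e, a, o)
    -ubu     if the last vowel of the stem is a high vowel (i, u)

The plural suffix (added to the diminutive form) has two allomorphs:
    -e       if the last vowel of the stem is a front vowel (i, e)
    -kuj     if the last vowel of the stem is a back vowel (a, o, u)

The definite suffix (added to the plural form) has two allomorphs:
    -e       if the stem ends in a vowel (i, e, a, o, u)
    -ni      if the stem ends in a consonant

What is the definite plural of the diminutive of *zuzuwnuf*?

Since the last vowel of *zuzuwnuf* is /u/ (a high vowel), it takes -ubu, giving *zuzuwnufubu*.
The diminutive form *zuzuwnufubu* — last vowel /u/ (a back vowel) → -kuj → *zuzuwnufubukuj*.
The final sound of the plural form *zuzuwnufubukuj* is /j/, which is a consonant, so the definite suffix is -ni, giving *zuzuwnufubukujni*.

zuzuwnufubukujni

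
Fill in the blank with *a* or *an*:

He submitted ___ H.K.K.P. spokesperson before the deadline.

an

The indefinite article is chosen by the initial *sound* of the following word, not its spelling.
The initialism *H.K.K.P.* is read letter by letter; the first letter, H, is pronounced /eɪtʃ/, which begins with a vowel sound.
So the article is *an*: He submitted an H.K.K.P. spokesperson before the deadline.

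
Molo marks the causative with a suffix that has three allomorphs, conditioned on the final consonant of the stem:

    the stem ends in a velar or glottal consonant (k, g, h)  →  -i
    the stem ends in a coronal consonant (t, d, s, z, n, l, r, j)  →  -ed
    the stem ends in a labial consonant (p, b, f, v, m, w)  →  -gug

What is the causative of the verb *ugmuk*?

*ugmuk*: final consonant = /k/, velar/glottal → -i → *ugmuki*.

ugmuki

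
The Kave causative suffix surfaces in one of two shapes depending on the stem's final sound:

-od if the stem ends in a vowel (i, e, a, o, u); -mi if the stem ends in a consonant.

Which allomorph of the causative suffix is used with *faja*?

-od

Since the final sound of *faja* is /a/ (a vowel), it takes -od.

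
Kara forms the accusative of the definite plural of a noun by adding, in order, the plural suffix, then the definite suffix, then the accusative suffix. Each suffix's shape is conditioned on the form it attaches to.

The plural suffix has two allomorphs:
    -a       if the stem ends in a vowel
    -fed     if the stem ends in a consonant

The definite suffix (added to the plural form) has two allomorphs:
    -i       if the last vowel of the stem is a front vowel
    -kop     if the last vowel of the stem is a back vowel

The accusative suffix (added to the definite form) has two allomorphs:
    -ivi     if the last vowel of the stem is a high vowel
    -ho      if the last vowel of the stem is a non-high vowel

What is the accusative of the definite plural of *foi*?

foiakopho

Since the final sound of *foi* is /i/ (a vowel), it takes -a, giving *foia*.
Since the last vowel of the plural form *foia* is /a/ (a back vowel), it takes -kop, giving *foiakop*.
The definite form *foiakop* — last vowel /o/ (a non-high vowel) → -ho → *foiakopho*.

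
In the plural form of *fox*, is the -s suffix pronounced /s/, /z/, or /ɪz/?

/ɪz/

The stem *fox* ends in a sibilant (/s, z, ʃ, ʒ, tʃ, dʒ/).
The plural suffix surfaces as /ɪz/ after sibilants, /s/ after other voiceless consonants, and /z/ after other voiced sounds.
So the plural -s on *fox* is pronounced /ɪz/.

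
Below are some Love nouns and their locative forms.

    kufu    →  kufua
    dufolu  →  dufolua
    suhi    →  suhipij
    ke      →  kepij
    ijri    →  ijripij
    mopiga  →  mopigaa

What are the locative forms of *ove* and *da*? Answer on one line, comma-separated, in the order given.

ovepij, daa

The suffix is conditioned by the last vowel: -pij when the last vowel of the stem is a front vowel (*suhi*, *ke*, *ijri*); -a when the last vowel of the stem is a back vowel (*kufu*, *dufolu*, *mopiga*).
The last vowel of *ove* is /e/, which is a front vowel, so the suffix is -pij, giving *ovepij*.
Since the last vowel of *da* is /a/ (a back vowel), it takes -a, giving *daa*.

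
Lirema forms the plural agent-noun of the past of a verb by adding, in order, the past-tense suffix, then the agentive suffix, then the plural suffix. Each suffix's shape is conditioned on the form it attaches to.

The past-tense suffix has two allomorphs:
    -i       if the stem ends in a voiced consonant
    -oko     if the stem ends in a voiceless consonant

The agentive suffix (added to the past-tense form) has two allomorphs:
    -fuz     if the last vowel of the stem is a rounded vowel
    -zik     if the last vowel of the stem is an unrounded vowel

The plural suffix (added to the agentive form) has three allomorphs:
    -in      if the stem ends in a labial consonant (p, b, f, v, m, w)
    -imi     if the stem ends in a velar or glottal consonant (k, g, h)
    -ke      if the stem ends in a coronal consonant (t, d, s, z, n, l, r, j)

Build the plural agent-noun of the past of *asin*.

asinizikimi

The final consonant of *asin* is /n/, which is voiced, so the past-tense suffix is -i, giving *asini*.
The past-tense form *asini*: last vowel = /i/, an unrounded vowel → -zik → *asinizik*.
The agentive form *asinizik*: final consonant = /k/, velar/glottal → -imi → *asinizikimi*.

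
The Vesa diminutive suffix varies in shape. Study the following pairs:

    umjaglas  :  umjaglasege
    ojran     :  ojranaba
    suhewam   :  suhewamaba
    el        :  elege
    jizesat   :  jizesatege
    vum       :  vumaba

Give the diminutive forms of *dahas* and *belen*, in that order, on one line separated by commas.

The pattern is nasality of the final consonant: -aba when the stem ends in a nasal (*ojran*, *suhewam*, *vum*); -ege when the stem ends in a non-nasal consonant (*umjaglas*, *el*, *jizesat*).
*dahas* — final consonant /s/ (non-nasal) → -ege → *dahasege*.
Since the final consonant of *belen* is /n/ (a nasal), it takes -aba, giving *belenaba*.

dahasege, belenaba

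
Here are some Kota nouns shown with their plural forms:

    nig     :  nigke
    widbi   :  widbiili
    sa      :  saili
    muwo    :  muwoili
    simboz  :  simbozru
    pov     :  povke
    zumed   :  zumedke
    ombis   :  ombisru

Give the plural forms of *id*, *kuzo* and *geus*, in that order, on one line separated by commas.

idke, kuzoili, geusru

Looking at the final sound of each stem: -ru when the stem ends in a sibilant (*simboz*, *ombis*); -ke when the stem ends in a non-sibilant consonant (*nig*, *pov*, *zumed*); -ili when the stem ends in a vowel (*widbi*, *sa*, *muwo*).
The final sound of *id* is /d/, which is a non-sibilant consonant, so the suffix is -ke, giving *idke*.
The final sound of *kuzo* is /o/, which is a vowel, so the suffix is -ili, giving *kuzoili*.
*geus* — final sound /s/ (a sibilant) → -ru → *geusru*.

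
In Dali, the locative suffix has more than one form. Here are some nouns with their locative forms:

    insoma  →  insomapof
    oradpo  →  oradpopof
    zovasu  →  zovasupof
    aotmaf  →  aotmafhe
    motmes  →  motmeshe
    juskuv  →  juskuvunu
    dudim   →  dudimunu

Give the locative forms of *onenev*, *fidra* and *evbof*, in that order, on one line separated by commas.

The alternation tracks the final sound of the stem — -he when the stem ends in a voiceless consonant (*aotmaf*, *motmes*); -unu when the stem ends in a voiced consonant (*juskuv*, *dudim*); -pof when the stem ends in a vowel (*insoma*, *oradpo*, *zovasu*).
Since the final sound of *onenev* is /v/ (a voiced consonant), it takes -unu, giving *onenevunu*.
Since the final sound of *fidra* is /a/ (a vowel), it takes -pof, giving *fidrapof*.
*evbof* — final sound /f/ (a voiceless consonant) → -he → *evbofhe*.

onenevunu, fidrapof, evbofhe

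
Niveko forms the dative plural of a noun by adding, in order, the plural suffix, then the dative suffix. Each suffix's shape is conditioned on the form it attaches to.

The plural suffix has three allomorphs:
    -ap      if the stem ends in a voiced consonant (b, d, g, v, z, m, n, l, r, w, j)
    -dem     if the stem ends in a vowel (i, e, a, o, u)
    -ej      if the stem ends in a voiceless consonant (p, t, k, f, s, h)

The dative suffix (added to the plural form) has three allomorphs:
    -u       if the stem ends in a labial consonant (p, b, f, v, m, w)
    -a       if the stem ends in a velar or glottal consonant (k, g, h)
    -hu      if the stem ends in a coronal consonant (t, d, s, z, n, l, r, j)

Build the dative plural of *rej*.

rejapu

Since the final sound of *rej* is /j/ (a voiced consonant), it takes -ap, giving *rejap*.
The final consonant of the plural form *rejap* is /p/, which is labial, so the dative suffix is -u, giving *rejapu*.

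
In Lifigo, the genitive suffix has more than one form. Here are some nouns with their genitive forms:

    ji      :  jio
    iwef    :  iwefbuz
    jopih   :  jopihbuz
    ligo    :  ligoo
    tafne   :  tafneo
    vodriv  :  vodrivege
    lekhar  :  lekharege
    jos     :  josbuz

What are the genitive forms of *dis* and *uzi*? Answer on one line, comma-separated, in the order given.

disbuz, uzio

The alternation tracks the final sound of the stem — -buz when the stem ends in a voiceless consonant (*iwef*, *jopih*, *jos*); -ege when the stem ends in a voiced consonant (*vodriv*, *lekhar*); -o when the stem ends in a vowel (*ji*, *ligo*, *tafne*).
The final sound of *dis* is /s/, which is a voiceless consonant, so the suffix is -buz, giving *disbuz*.
Since the final sound of *uzi* is /i/ (a vowel), it takes -o, giving *uzio*.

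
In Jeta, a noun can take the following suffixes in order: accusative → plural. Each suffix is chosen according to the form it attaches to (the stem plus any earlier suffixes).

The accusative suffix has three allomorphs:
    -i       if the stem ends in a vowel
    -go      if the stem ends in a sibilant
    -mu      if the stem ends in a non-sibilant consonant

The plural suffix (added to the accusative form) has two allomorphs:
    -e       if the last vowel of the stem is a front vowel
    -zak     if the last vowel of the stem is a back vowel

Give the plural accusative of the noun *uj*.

ujmuzak

The final sound of *uj* is /j/, which is a non-sibilant consonant, so the accusative suffix is -mu, giving *ujmu*.
The accusative form *ujmu* — last vowel /u/ (a back vowel) → -zak → *ujmuzak*.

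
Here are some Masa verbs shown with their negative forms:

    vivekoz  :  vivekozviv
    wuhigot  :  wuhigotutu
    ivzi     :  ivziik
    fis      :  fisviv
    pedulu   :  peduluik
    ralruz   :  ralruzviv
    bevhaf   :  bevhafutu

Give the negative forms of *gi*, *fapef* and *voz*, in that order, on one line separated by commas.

giik, fapefutu, vozviv

The suffix is conditioned by the final sound: -viv when the stem ends in a sibilant (*vivekoz*, *fis*, *ralruz*); -utu when the stem ends in a non-sibilant consonant (*wuhigot*, *bevhaf*); -ik when the stem ends in a vowel (*ivzi*, *pedulu*).
Since the final sound of *gi* is /i/ (a vowel), it takes -ik, giving *giik*.
*fapef*: final sound = /f/, a non-sibilant consonant → -utu → *fapefutu*.
Since the final sound of *voz* is /z/ (a sibilant), it takes -viv, giving *vozviv*.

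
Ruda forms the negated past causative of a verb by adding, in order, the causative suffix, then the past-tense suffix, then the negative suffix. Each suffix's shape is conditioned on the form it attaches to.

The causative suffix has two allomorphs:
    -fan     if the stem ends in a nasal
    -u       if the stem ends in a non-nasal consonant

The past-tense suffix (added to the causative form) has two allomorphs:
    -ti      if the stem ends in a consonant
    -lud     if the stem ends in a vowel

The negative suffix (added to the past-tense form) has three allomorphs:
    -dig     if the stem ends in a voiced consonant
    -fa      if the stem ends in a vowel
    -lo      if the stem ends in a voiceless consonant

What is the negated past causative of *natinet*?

*natinet*: final consonant = /t/, non-nasal → -u → *natinetu*.
Since the final sound of the causative form *natinetu* is /u/ (a vowel), it takes -lud, giving *natinetulud*.
Since the final sound of the past-tense form *natinetulud* is /d/ (a voiced consonant), it takes -dig, giving *natinetuluddig*.

natinetuluddig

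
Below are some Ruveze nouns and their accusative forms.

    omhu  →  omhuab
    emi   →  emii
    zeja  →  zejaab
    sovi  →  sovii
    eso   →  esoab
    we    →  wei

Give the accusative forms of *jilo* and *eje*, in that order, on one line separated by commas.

Looking at the last vowel of each stem: -i when the last vowel of the stem is a front vowel (*emi*, *sovi*, *we*); -ab when the last vowel of the stem is a back vowel (*omhu*, *zeja*, *eso*).
The last vowel of *jilo* is /o/, which is a back vowel, so the suffix is -ab, giving *jiloab*.
*eje* — last vowel /e/ (a front vowel) → -i → *ejei*.

jiloab, ejei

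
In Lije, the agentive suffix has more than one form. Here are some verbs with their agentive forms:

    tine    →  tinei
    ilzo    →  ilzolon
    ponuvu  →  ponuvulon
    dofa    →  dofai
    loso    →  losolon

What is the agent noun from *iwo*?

The suffix is conditioned by the last vowel: -lon when the last vowel of the stem is a rounded vowel (*ilzo*, *ponuvu*, *loso*); -i when the last vowel of the stem is an unrounded vowel (*tine*, *dofa*).
The last vowel of *iwo* is /o/, which is a rounded vowel, so the suffix is -lon, giving *iwolon*.

iwolon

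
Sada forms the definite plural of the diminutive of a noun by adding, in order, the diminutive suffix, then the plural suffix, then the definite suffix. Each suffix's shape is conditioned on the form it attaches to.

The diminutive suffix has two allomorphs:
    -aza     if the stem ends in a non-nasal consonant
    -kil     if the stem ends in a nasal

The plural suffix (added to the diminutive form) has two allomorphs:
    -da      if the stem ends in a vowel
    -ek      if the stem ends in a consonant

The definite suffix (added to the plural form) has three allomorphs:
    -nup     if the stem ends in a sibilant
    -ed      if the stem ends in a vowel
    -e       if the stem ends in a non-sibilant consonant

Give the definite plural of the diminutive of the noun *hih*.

hihazadaed

Since the final consonant of *hih* is /h/ (non-nasal), it takes -aza, giving *hihaza*.
The diminutive form *hihaza*: final sound = /a/, a vowel → -da → *hihazada*.
The final sound of the plural form *hihazada* is /a/, which is a vowel, so the definite suffix is -ed, giving *hihazadaed*.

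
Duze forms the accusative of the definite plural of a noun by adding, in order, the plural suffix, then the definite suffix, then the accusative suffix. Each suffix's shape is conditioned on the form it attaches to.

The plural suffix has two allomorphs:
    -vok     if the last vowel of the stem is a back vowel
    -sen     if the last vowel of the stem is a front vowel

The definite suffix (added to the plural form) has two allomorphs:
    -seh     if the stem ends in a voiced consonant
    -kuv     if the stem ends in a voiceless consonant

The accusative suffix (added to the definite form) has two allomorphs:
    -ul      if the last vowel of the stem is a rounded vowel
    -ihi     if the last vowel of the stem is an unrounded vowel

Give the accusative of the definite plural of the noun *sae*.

*sae* — last vowel /e/ (a front vowel) → -sen → *saesen*.
The final consonant of the plural form *saesen* is /n/, which is voiced, so the definite suffix is -seh, giving *saesenseh*.
The definite form *saesenseh*: last vowel = /e/, an unrounded vowel → -ihi → *saesensehihi*.

saesensehihi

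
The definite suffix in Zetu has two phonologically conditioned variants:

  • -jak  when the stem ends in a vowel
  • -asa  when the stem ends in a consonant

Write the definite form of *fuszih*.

*fuszih*: final sound = /h/, a consonant → -asa → *fuszihasa*.

fuszihasa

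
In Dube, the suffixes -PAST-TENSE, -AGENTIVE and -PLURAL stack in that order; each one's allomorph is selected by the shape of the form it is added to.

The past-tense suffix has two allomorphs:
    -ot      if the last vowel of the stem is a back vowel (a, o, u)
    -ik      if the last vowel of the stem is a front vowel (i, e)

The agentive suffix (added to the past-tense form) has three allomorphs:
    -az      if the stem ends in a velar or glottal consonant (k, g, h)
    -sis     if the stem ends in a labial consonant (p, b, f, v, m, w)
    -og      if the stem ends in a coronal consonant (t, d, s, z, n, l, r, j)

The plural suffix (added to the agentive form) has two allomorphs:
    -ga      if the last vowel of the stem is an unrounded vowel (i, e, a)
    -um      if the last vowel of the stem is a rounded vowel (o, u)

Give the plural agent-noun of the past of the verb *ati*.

The last vowel of *ati* is /i/, which is a front vowel, so the past-tense suffix is -ik, giving *atiik*.
The past-tense form *atiik* — final consonant /k/ (velar/glottal) → -az → *atiikaz*.
The agentive form *atiikaz*: last vowel = /a/, an unrounded vowel → -ga → *atiikazga*.

atiikazga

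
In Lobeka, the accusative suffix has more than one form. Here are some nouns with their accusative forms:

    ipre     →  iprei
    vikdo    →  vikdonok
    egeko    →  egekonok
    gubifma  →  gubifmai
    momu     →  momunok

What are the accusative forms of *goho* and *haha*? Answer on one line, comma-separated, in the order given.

gohonok, hahai

Looking at the last vowel of each stem: -nok when the last vowel of the stem is a rounded vowel (*vikdo*, *egeko*, *momu*); -i when the last vowel of the stem is an unrounded vowel (*ipre*, *gubifma*).
The last vowel of *goho* is /o/, which is a rounded vowel, so the suffix is -nok, giving *gohonok*.
*haha* — last vowel /a/ (an unrounded vowel) → -i → *hahai*.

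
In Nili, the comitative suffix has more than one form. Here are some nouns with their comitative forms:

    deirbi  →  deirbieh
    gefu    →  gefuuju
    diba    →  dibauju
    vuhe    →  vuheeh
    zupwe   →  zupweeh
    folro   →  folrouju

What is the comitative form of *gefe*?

Looking at the last vowel of each stem: -eh when the last vowel of the stem is a front vowel (*deirbi*, *vuhe*, *zupwe*); -uju when the last vowel of the stem is a back vowel (*gefu*, *diba*, *folro*).
The last vowel of *gefe* is /e/, which is a front vowel, so the suffix is -eh, giving *gefeeh*.

gefeeh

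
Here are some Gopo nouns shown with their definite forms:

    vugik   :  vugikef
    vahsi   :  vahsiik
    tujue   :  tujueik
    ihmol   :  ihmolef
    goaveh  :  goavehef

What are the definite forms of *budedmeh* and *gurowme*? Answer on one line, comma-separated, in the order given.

The alternation tracks the final sound of the stem — -ef when the stem ends in a consonant (*vugik*, *ihmol*, *goaveh*); -ik when the stem ends in a vowel (*vahsi*, *tujue*).
Since the final sound of *budedmeh* is /h/ (a consonant), it takes -ef, giving *budedmehef*.
*gurowme*: final sound = /e/, a vowel → -ik → *gurowmeik*.

budedmehef, gurowmeik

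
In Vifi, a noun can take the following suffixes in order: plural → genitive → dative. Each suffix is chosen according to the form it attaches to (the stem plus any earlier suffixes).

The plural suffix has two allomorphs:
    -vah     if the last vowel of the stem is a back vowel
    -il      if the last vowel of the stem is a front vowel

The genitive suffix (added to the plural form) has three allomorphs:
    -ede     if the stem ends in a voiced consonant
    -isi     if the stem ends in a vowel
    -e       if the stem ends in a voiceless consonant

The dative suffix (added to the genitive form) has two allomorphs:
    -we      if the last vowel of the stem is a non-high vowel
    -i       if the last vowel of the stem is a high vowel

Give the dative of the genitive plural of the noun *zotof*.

The last vowel of *zotof* is /o/, which is a back vowel, so the plural suffix is -vah, giving *zotofvah*.
Since the final sound of the plural form *zotofvah* is /h/ (a voiceless consonant), it takes -e, giving *zotofvahe*.
The last vowel of the genitive form *zotofvahe* is /e/, which is a non-high vowel, so the dative suffix is -we, giving *zotofvahewe*.

zotofvahewe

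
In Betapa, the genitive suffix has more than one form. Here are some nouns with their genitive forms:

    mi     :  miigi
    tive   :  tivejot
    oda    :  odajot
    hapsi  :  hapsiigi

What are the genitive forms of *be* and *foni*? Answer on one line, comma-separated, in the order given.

bejot, foniigi

The pattern is height harmony: -igi when the last vowel of the stem is a high vowel (*mi*, *hapsi*); -jot when the last vowel of the stem is a non-high vowel (*tive*, *oda*).
Since the last vowel of *be* is /e/ (a non-high vowel), it takes -jot, giving *bejot*.
*foni*: last vowel = /i/, a high vowel → -igi → *foniigi*.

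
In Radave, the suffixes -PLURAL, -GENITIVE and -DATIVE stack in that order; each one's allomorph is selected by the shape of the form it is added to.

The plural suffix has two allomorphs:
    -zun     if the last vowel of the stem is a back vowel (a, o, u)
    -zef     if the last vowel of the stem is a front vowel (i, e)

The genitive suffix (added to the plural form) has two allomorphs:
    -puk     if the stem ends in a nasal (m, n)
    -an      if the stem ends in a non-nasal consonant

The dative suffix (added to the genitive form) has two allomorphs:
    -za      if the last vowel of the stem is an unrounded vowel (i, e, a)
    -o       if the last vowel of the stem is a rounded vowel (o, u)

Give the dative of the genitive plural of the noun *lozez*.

lozezzefanza

Since the last vowel of *lozez* is /e/ (a front vowel), it takes -zef, giving *lozezzef*.
Since the final consonant of the plural form *lozezzef* is /f/ (non-nasal), it takes -an, giving *lozezzefan*.
The last vowel of the genitive form *lozezzefan* is /a/, which is an unrounded vowel, so the dative suffix is -za, giving *lozezzefanza*.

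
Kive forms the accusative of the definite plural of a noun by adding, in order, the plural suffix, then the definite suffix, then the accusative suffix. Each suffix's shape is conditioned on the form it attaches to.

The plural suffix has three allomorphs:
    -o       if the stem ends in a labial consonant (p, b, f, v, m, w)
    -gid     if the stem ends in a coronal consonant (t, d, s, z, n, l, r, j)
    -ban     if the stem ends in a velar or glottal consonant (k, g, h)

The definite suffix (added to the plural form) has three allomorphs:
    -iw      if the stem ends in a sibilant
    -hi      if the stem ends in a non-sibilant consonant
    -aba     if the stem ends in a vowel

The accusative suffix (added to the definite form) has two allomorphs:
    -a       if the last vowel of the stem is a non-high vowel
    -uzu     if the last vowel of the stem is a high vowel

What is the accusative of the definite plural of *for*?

*for* — final consonant /r/ (coronal) → -gid → *forgid*.
The final sound of the plural form *forgid* is /d/, which is a non-sibilant consonant, so the definite suffix is -hi, giving *forgidhi*.
The last vowel of the definite form *forgidhi* is /i/, which is a high vowel, so the accusative suffix is -uzu, giving *forgidhiuzu*.

forgidhiuzu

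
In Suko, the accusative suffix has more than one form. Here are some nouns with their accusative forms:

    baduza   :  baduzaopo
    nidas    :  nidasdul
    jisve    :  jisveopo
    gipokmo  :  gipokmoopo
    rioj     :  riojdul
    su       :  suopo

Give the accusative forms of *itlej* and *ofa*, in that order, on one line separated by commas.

itlejdul, ofaopo

The pattern is consonant vs. vowel: -dul when the stem ends in a consonant (*nidas*, *rioj*); -opo when the stem ends in a vowel (*baduza*, *jisve*, *gipokmo*, *su*).
Since the final sound of *itlej* is /j/ (a consonant), it takes -dul, giving *itlejdul*.
*ofa*: final sound = /a/, a vowel → -opo → *ofaopo*.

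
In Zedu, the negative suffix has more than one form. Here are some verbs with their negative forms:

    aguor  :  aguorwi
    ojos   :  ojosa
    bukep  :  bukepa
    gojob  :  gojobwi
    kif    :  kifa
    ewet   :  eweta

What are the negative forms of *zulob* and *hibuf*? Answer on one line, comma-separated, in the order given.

The suffix is conditioned by the final consonant: -a when the stem ends in a voiceless consonant (*ojos*, *bukep*, *kif*, *ewet*); -wi when the stem ends in a voiced consonant (*aguor*, *gojob*).
The final consonant of *zulob* is /b/, which is voiced, so the suffix is -wi, giving *zulobwi*.
The final consonant of *hibuf* is /f/, which is voiceless, so the suffix is -a, giving *hibufa*.

zulobwi, hibufa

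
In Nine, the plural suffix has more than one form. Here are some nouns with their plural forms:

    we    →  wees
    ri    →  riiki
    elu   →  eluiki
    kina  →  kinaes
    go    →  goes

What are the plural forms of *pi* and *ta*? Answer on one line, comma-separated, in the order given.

piiki, taes

The pattern is height harmony: -iki when the last vowel of the stem is a high vowel (*ri*, *elu*); -es when the last vowel of the stem is a non-high vowel (*we*, *kina*, *go*).
The last vowel of *pi* is /i/, which is a high vowel, so the suffix is -iki, giving *piiki*.
*ta* — last vowel /a/ (a non-high vowel) → -es → *taes*.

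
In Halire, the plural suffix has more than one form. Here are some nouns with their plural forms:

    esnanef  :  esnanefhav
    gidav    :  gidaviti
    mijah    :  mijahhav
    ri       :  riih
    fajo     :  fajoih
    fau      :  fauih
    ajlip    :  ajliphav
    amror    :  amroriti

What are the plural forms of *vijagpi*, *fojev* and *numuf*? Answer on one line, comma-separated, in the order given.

The alternation tracks the final sound of the stem — -hav when the stem ends in a voiceless consonant (*esnanef*, *mijah*, *ajlip*); -iti when the stem ends in a voiced consonant (*gidav*, *amror*); -ih when the stem ends in a vowel (*ri*, *fajo*, *fau*).
*vijagpi* — final sound /i/ (a vowel) → -ih → *vijagpiih*.
*fojev*: final sound = /v/, a voiced consonant → -iti → *fojeviti*.
Since the final sound of *numuf* is /f/ (a voiceless consonant), it takes -hav, giving *numufhav*.

vijagpiih, fojeviti, numufhav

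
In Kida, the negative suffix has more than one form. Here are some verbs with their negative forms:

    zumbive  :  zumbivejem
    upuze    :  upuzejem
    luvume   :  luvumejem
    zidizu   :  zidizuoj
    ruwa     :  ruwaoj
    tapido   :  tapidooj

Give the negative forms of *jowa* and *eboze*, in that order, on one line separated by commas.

jowaoj, ebozejem

The suffix is conditioned by the last vowel: -jem when the last vowel of the stem is a front vowel (*zumbive*, *upuze*, *luvume*); -oj when the last vowel of the stem is a back vowel (*zidizu*, *ruwa*, *tapido*).
The last vowel of *jowa* is /a/, which is a back vowel, so the suffix is -oj, giving *jowaoj*.
*eboze* — last vowel /e/ (a front vowel) → -jem → *ebozejem*.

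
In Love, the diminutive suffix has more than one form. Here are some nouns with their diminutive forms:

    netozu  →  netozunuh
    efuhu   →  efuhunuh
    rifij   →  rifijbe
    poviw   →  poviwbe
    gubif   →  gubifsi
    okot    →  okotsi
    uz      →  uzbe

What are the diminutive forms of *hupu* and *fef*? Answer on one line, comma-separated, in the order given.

The pattern is voicing of the final sound: -si when the stem ends in a voiceless consonant (*gubif*, *okot*); -be when the stem ends in a voiced consonant (*rifij*, *poviw*, *uz*); -nuh when the stem ends in a vowel (*netozu*, *efuhu*).
Since the final sound of *hupu* is /u/ (a vowel), it takes -nuh, giving *hupunuh*.
*fef* — final sound /f/ (a voiceless consonant) → -si → *fefsi*.

hupunuh, fefsi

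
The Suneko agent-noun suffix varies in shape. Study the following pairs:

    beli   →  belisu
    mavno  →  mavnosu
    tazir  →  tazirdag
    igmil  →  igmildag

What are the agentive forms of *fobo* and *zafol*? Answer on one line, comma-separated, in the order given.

fobosu, zafoldag

The alternation tracks the final sound of the stem — -dag when the stem ends in a consonant (*tazir*, *igmil*); -su when the stem ends in a vowel (*beli*, *mavno*).
*fobo* — final sound /o/ (a vowel) → -su → *fobosu*.
*zafol*: final sound = /l/, a consonant → -dag → *zafoldag*.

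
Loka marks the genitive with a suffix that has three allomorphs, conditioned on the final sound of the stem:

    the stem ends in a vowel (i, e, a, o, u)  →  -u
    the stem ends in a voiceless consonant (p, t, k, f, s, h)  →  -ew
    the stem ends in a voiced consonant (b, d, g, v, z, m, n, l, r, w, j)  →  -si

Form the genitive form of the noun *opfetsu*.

opfetsuu

*opfetsu* — final sound /u/ (a vowel) → -u → *opfetsuu*.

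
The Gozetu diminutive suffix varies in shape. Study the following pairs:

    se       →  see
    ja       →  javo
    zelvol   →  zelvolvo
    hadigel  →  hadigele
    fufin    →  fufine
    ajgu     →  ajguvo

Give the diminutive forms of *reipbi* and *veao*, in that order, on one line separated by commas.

reipbie, veaovo

The pattern is front/back vowel harmony: -e when the last vowel of the stem is a front vowel (*se*, *hadigel*, *fufin*); -vo when the last vowel of the stem is a back vowel (*ja*, *zelvol*, *ajgu*).
The last vowel of *reipbi* is /i/, which is a front vowel, so the suffix is -e, giving *reipbie*.
The last vowel of *veao* is /o/, which is a back vowel, so the suffix is -vo, giving *veaovo*.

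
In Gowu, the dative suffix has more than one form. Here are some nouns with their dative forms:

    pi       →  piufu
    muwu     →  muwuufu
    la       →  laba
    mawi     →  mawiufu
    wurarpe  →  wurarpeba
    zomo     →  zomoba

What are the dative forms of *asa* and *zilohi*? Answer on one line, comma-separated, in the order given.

asaba, zilohiufu

The pattern is height harmony: -ufu when the last vowel of the stem is a high vowel (*pi*, *muwu*, *mawi*); -ba when the last vowel of the stem is a non-high vowel (*la*, *wurarpe*, *zomo*).
Since the last vowel of *asa* is /a/ (a non-high vowel), it takes -ba, giving *asaba*.
*zilohi*: last vowel = /i/, a high vowel → -ufu → *zilohiufu*.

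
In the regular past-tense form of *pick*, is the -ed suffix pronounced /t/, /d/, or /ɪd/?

The stem *pick* ends in a voiceless consonant other than /t/.
The -ed suffix is realized as /ɪd/ after /t, d/; as /t/ after other voiceless consonants; and as /d/ after other voiced sounds.
So -ed on *pick* is pronounced /t/.

/t/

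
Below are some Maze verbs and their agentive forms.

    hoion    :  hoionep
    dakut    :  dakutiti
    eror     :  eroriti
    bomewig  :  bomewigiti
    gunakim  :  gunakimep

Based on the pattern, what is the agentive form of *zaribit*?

The suffix is conditioned by the final consonant: -ep when the stem ends in a nasal (*hoion*, *gunakim*); -iti when the stem ends in a non-nasal consonant (*dakut*, *eror*, *bomewig*).
*zaribit* — final consonant /t/ (non-nasal) → -iti → *zaribititi*.

zaribititi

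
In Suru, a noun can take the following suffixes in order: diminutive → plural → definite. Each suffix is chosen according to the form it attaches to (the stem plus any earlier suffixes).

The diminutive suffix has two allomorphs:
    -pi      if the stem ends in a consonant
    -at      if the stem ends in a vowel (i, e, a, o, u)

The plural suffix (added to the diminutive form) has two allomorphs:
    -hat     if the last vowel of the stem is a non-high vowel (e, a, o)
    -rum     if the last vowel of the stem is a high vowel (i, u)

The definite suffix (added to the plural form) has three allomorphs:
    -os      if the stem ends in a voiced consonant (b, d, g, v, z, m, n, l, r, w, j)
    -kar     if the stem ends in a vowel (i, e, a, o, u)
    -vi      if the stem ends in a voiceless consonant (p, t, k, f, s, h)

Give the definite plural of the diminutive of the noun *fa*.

The final sound of *fa* is /a/, which is a vowel, so the diminutive suffix is -at, giving *faat*.
The diminutive form *faat*: last vowel = /a/, a non-high vowel → -hat → *faathat*.
Since the final sound of the plural form *faathat* is /t/ (a voiceless consonant), it takes -vi, giving *faathatvi*.

faathatvi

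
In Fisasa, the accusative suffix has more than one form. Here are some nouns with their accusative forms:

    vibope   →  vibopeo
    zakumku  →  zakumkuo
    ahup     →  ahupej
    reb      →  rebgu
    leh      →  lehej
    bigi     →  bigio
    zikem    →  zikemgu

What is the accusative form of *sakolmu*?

sakolmuo

Looking at the final sound of each stem: -ej when the stem ends in a voiceless consonant (*ahup*, *leh*); -gu when the stem ends in a voiced consonant (*reb*, *zikem*); -o when the stem ends in a vowel (*vibope*, *zakumku*, *bigi*).
*sakolmu* — final sound /u/ (a vowel) → -o → *sakolmuo*.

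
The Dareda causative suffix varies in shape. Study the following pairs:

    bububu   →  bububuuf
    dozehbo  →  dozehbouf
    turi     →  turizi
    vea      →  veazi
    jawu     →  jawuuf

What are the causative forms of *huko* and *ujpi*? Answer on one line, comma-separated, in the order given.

The suffix is conditioned by the last vowel: -uf when the last vowel of the stem is a rounded vowel (*bububu*, *dozehbo*, *jawu*); -zi when the last vowel of the stem is an unrounded vowel (*turi*, *vea*).
Since the last vowel of *huko* is /o/ (a rounded vowel), it takes -uf, giving *hukouf*.
The last vowel of *ujpi* is /i/, which is an unrounded vowel, so the suffix is -zi, giving *ujpizi*.

hukouf, ujpizi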